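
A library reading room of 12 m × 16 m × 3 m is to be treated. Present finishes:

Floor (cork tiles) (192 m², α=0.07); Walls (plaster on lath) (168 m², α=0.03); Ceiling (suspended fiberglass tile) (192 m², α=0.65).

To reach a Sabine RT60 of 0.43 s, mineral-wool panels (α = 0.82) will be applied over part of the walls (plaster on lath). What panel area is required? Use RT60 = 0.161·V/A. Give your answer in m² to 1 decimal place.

91.6

Equivalent absorption area: A₁ = 192*0.07 + 168*0.03 + 192*0.65 = 143.280 m².
V = 576 m³. Target absorption A₂ = 0.161 × 576 / 0.43 = 215.665 sabins.
Absorption to add: 215.665 − 143.280 = 72.385 sabins.
Each m² of panel replacing the walls (plaster on lath) adds (0.82 − 0.03) = 0.79 sabins.
Panel area = 72.385 / 0.79 = 91.6 m².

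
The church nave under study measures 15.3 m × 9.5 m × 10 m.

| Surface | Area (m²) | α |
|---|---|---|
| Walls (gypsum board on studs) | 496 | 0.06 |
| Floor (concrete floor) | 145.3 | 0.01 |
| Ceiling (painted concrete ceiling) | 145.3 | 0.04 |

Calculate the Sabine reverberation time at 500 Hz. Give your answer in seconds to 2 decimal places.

Total absorption A = 496*0.06 + 145.3*0.01 + 145.3*0.04
  = 29.760 + 1.453 + 5.812 = 37.025 m² sabins.
Volume V = 15.3 × 9.5 × 10 = 1453.5 m³.
RT60 = 0.161 · V / A = 0.161 × 1453.5 / 37.025 = 6.32 s.

6.32 s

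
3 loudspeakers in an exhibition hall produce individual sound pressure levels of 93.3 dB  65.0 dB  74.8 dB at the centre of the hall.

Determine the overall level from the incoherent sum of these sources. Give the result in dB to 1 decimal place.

93.4 dB

Converting to relative power and adding: 10^(93.3/10) + 10^(65.0/10) + 10^(74.8/10) = 2.171e+09.
L_total = 10·log₁₀(2.171e+09) = 93.4 dB.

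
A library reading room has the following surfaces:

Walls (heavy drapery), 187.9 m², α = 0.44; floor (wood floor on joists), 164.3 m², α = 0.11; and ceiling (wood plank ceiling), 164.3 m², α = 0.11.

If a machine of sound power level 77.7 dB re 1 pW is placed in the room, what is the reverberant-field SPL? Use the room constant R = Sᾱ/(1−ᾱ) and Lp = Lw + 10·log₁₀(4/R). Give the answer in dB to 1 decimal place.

61.8 dB

A = 118.822 sabins; S = 516.5 m².
ᾱ = 118.822/516.5 = 0.2301; R = Sᾱ/(1−ᾱ) = 118.822/(1−0.2301) = 154.334 m².
Lp = Lw + 10 log₁₀(4/R) = 77.7 -15.86 = 61.8 dB.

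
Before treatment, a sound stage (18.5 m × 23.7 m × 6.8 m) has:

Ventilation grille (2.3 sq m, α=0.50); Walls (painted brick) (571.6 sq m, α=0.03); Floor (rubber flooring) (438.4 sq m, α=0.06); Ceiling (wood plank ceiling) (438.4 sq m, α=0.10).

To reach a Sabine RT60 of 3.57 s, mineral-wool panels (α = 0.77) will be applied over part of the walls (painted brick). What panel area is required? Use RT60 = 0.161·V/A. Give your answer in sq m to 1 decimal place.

Summing Sᵢαᵢ: 1.150 + 17.148 + 26.304 + 43.840 → A₁ = 88.442 sabins.
V = 2981.46 m³. Target absorption A₂ = 0.161 × 2981.46 / 3.57 = 134.458 sabins.
ΔA needed = 134.458 − 88.442 = 46.016 sabins.
Net gain per sq m: Δα = 0.77 − 0.03 = 0.74.
Area = ΔA/Δα = 46.016/0.74 = 62.2 sq m.

62.2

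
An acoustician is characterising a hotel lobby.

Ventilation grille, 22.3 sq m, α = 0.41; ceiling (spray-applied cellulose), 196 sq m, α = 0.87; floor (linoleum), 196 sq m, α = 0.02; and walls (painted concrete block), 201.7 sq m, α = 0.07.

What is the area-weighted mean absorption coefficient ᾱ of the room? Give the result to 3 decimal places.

0.321

Total surface area S = 616.0 sq m.
Weighted sum Σ Sα = 197.702.
ᾱ = 197.702 / 616.0 = 0.321.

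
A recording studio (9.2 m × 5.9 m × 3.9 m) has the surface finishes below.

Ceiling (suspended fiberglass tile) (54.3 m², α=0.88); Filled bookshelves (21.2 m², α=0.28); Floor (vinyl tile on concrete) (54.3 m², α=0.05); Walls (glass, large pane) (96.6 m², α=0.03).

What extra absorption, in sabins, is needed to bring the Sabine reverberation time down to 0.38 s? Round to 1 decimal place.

A₁ = Σ Sᵢαᵢ = 54.3×0.88 + 21.2×0.28 + 54.3×0.05 + 96.6×0.03 = 59.333 sabins.
V = 211.692 m³. Required absorption A₂ = 0.161 × 211.692 / 0.38 = 89.691 sabins.
Shortfall: 89.691 − 59.333 = 30.4 sabins.

30.4 sabins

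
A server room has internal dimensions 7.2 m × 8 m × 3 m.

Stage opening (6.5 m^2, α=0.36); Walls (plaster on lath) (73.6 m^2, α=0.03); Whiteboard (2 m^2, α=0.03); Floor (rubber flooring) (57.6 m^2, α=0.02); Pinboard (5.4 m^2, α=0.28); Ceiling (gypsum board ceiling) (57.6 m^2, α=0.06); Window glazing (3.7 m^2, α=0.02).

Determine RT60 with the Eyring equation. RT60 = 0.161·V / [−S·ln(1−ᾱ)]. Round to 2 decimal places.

2.51 s

S = Σ Sᵢ = 206.4 m^2.
Σ(Sᵢαᵢ) = 6.5·0.36 + 73.6·0.03 + 2·0.03 + 57.6·0.02 + 5.4·0.28 + 57.6·0.06 + 3.7·0.02 = 10.802.
ᾱ = 10.802 / 206.4 = 0.0523.
Eyring denominator: −S ln(1−ᾱ) = 11.087.
V = 7.2 × 8 × 3 = 172.8 m³.
RT60 = 0.161 × 172.8 / 11.087 = 2.51 s.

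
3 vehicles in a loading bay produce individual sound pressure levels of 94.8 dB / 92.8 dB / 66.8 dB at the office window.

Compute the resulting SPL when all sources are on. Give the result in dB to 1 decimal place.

96.9 dB

Σ 10^(Lᵢ/10) = 4.93e+09.
Combined level = 10 log₁₀(4.93e+09) = 96.9 dB.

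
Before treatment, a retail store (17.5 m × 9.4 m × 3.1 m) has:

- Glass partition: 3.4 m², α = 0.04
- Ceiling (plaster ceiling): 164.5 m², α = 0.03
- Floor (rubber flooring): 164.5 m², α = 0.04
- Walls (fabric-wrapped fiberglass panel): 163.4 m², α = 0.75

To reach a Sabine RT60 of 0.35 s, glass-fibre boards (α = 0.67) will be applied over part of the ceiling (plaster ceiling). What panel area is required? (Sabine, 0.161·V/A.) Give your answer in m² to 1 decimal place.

156.8

Equivalent absorption area: A₁ = 3.4×0.04 + 164.5×0.03 + 164.5×0.04 + 163.4×0.75 = 134.201 m².
Required A₂ = 0.161·509.95/0.35 = 234.577 sabins.
Absorption to add: 234.577 − 134.201 = 100.376 sabins.
Each m² of panel replacing the ceiling (plaster ceiling) adds (0.67 − 0.03) = 0.64 sabins.
Area = ΔA/Δα = 100.376/0.64 = 156.8 m².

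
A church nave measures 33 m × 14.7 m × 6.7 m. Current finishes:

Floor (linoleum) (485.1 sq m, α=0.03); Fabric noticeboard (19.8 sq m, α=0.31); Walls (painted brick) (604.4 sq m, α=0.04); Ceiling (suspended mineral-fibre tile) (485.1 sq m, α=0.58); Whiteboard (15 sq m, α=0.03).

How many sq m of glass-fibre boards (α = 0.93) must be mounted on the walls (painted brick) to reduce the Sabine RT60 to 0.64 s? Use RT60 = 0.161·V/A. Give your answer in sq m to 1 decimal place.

Total absorption A₁ = 485.1*0.03 + 19.8*0.31 + 604.4*0.04 + 485.1*0.58 + 15*0.03
  = 14.553 + 6.138 + 24.176 + 281.358 + 0.450 = 326.675 sq m sabins.
V = 3250.17 m³. Target absorption A₂ = 0.161 × 3250.17 / 0.64 = 817.621 sabins.
ΔA needed = 817.621 − 326.675 = 490.946 sabins.
Net gain per sq m: Δα = 0.93 − 0.04 = 0.89.
Panel area = 490.946 / 0.89 = 551.6 sq m.

551.6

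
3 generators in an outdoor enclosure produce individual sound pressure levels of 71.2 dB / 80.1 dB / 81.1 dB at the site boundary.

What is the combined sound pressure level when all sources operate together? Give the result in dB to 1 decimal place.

Σ 10^(Lᵢ/10) = 2.443e+08.
Combined level = 10 log₁₀(2.443e+08) = 83.9 dB.

83.9 dB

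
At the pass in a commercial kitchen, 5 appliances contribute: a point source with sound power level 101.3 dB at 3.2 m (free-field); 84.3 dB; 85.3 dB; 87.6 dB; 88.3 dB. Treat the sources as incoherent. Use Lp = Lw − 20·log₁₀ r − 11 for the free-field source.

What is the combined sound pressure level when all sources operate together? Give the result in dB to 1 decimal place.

92.9 dB

Source at 3.2 m: Lp = 101.3 − 20·log₁₀(3.2) − 11 = 80.2 dB.
Σ 10^(Lᵢ/10) = 1.964e+09.
L_total = 10·log₁₀(1.964e+09) = 92.9 dB.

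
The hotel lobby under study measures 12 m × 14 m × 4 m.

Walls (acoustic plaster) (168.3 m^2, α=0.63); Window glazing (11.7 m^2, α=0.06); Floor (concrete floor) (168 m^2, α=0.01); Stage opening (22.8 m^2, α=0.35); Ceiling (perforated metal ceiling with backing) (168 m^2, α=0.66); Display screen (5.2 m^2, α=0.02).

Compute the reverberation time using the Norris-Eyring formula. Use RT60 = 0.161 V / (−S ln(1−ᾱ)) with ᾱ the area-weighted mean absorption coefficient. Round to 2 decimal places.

S = Σ Sᵢ = 544.0 m^2.
Σ(Sᵢαᵢ) = 168.3×0.63 + 11.7×0.06 + 168×0.01 + 22.8×0.35 + 168×0.66 + 5.2×0.02 = 227.375.
ᾱ = 227.375 / 544.0 = 0.4180.
−S·ln(1−ᾱ) = −544.0 × ln(1 − 0.4180) = 294.459.
V = 12 × 14 × 4 = 672 m³.
RT60 = 0.161 × 672 / 294.459 = 0.37 s.

0.37 s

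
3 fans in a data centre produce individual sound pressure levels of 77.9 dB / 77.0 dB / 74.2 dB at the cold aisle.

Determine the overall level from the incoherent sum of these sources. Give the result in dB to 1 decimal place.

Sum in the linear (power) domain: Σ 10^(Lᵢ/10) = 10^(77.9/10) + 10^(77.0/10) + 10^(74.2/10) = 1.381e+08.
Combined level = 10 log₁₀(1.381e+08) = 81.4 dB.

81.4 dB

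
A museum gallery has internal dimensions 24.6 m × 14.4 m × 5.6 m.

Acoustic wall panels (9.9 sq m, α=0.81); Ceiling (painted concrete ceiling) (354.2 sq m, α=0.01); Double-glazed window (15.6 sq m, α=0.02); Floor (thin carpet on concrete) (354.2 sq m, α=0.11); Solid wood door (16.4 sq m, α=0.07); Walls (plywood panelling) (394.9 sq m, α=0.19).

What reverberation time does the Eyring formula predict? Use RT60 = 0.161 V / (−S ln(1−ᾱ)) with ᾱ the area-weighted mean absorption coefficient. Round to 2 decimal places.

2.37 s

S = Σ Sᵢ = 1145.2 sq m.
Σ(Sᵢαᵢ) = 9.9·0.81 + 354.2·0.01 + 15.6·0.02 + 354.2·0.11 + 16.4·0.07 + 394.9·0.19 = 127.014.
Mean coefficient ᾱ = A/S = 0.1109.
−S·ln(1−ᾱ) = −1145.2 × ln(1 − 0.1109) = 134.613.
V = 24.6 × 14.4 × 5.6 = 1983.744 m³.
RT60 = 0.161 × 1983.744 / 134.613 = 2.37 s.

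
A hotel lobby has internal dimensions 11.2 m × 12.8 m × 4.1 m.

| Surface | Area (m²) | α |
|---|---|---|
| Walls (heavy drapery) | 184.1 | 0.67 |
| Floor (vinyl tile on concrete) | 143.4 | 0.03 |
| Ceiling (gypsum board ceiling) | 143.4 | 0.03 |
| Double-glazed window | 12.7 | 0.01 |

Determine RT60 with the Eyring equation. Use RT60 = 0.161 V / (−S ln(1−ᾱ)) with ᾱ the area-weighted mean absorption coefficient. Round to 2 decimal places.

0.61 sec

S = Σ Sᵢ = 483.6 m².
Σ(Sᵢαᵢ) = 184.1·0.67 + 143.4·0.03 + 143.4·0.03 + 12.7·0.01 = 132.078.
Mean coefficient ᾱ = A/S = 0.2731.
−S·ln(1−ᾱ) = −483.6 × ln(1 − 0.2731) = 154.252.
V = 11.2 × 12.8 × 4.1 = 587.776 m³.
T = 0.161·V/[−S·ln(1−ᾱ)] = 0.161·587.776/154.252 = 0.61 s.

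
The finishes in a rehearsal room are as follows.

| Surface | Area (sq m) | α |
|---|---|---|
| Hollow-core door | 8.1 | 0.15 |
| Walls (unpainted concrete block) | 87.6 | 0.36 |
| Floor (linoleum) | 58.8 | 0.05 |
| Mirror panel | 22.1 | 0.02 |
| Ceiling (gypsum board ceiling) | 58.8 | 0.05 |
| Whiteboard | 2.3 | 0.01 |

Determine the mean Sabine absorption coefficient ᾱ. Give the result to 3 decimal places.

Total surface area S = 237.7 sq m.
Weighted sum Σ Sα = 39.096.
ᾱ = 39.096 / 237.7 = 0.164.

0.164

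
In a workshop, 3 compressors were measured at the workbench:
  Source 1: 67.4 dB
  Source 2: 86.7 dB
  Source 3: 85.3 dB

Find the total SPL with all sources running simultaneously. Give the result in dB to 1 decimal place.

Converting to relative power and adding: 10^(67.4/10) + 10^(86.7/10) + 10^(85.3/10) = 8.121e+08.
L_total = 10·log₁₀(8.121e+08) = 89.1 dB.

89.1 dB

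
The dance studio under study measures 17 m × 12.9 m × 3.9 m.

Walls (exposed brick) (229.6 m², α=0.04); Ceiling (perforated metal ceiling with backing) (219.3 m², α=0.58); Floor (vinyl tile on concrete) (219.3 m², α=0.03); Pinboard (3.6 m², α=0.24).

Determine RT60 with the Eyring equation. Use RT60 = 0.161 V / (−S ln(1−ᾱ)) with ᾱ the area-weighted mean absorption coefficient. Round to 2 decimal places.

S = Σ Sᵢ = 671.8 m².
Σ(Sᵢαᵢ) = 229.6×0.04 + 219.3×0.58 + 219.3×0.03 + 3.6×0.24 = 143.821.
ᾱ = 143.821 / 671.8 = 0.2141.
−S·ln(1−ᾱ) = −671.8 × ln(1 − 0.2141) = 161.854.
V = 17 × 12.9 × 3.9 = 855.27 m³.
RT60 = 0.161 × 855.27 / 161.854 = 0.85 s.

0.85 s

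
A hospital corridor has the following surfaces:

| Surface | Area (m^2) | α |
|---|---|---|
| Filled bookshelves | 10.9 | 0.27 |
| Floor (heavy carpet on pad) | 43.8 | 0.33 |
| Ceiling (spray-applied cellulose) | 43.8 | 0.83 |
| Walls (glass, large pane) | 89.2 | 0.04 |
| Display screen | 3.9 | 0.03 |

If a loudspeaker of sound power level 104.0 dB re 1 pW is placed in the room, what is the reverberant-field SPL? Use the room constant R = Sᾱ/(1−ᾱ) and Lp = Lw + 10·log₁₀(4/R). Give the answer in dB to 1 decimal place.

90.9 dB

A = 57.436 sabins; S = 191.6 m^2.
ᾱ = 57.436/191.6 = 0.2998; R = Sᾱ/(1−ᾱ) = 57.436/(1−0.2998) = 82.028 m^2.
Lp = 104.0 + 10·log₁₀(4/82.028) = 104.0 + (-13.12) = 90.9 dB.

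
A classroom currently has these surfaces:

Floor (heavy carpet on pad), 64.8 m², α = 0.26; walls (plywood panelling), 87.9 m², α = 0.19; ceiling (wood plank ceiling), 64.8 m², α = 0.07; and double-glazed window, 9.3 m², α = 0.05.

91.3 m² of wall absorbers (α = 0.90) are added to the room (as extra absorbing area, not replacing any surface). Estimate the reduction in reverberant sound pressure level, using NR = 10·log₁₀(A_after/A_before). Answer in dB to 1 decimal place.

Summing Sᵢαᵢ: 16.848 + 16.701 + 4.536 + 0.465 → A_before = 38.550 sabins.
Treatment contributes 91.3·0.90 = 82.170 sabins.
New total A_after = 120.720 sabins.
Reduction = 10 log₁₀(A_after/A_before) = 10 log₁₀(3.1315) = 5.0 dB.

5.0 dB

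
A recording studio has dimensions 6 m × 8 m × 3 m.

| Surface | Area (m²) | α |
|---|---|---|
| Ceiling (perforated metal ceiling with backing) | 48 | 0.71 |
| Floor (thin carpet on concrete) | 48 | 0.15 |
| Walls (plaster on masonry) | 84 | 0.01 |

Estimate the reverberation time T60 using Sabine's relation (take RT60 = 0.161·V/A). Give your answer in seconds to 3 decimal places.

Summing Sᵢαᵢ: 34.080 + 7.200 + 0.840 → A = 42.120 sabins.
Volume V = 6 × 8 × 3 = 144 m³.
Sabine: RT60 = 0.161 × 144 / 42.120 = 0.550 s.

0.550 s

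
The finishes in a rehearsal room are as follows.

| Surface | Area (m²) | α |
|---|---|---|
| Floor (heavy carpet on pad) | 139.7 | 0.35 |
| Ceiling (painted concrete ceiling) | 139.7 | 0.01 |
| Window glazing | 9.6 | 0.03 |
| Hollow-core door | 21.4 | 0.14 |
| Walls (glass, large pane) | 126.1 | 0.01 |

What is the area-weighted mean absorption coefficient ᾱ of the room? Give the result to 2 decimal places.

S = Σ Sᵢ = 139.7 + 139.7 + 9.6 + 21.4 + 126.1 = 436.5 m².
A = 139.7×0.35 + 139.7×0.01 + 9.6×0.03 + 21.4×0.14 + 126.1×0.01 = 54.837 sabins.
ᾱ = A/S = 0.13.

0.13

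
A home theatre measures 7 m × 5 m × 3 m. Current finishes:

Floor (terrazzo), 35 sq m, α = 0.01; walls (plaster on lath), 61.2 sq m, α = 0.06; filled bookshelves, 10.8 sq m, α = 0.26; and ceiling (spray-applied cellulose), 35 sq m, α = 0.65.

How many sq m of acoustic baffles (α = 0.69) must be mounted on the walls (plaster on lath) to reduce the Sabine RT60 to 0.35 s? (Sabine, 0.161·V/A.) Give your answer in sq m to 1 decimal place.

29.7

Total absorption A₁ = 35·0.01 + 61.2·0.06 + 10.8·0.26 + 35·0.65
  = 0.350 + 3.672 + 2.808 + 22.750 = 29.580 sq m sabins.
V = 105 m³. Target absorption A₂ = 0.161 × 105 / 0.35 = 48.300 sabins.
ΔA needed = 48.300 − 29.580 = 18.720 sabins.
Net gain per sq m: Δα = 0.69 − 0.06 = 0.63.
Panel area = 18.720 / 0.63 = 29.7 sq m.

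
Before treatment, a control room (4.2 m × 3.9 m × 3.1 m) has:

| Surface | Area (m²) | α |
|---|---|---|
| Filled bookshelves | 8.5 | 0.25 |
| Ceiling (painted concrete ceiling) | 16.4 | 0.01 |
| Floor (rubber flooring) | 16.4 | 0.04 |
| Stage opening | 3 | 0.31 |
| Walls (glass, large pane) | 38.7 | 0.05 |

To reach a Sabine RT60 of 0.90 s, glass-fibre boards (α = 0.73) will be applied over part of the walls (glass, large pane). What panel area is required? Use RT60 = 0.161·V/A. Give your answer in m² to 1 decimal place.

4.8

Total absorption A₁ = 8.5×0.25 + 16.4×0.01 + 16.4×0.04 + 3×0.31 + 38.7×0.05
  = 2.125 + 0.164 + 0.656 + 0.930 + 1.935 = 5.810 m² sabins.
V = 50.778 m³. Target absorption A₂ = 0.161 × 50.778 / 0.90 = 9.084 sabins.
Absorption to add: 9.084 − 5.810 = 3.274 sabins.
Net gain per m²: Δα = 0.73 − 0.05 = 0.68.
Panel area = 3.274 / 0.68 = 4.8 m².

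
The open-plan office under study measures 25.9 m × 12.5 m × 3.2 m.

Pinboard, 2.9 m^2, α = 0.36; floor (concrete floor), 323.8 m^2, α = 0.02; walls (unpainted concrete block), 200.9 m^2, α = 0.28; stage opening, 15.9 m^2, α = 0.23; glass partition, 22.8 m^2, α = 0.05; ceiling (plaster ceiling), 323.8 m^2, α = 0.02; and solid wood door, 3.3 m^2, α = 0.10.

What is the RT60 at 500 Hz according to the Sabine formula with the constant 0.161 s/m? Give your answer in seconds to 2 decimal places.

2.21 s

Equivalent absorption area: A = 2.9*0.36 + 323.8*0.02 + 200.9*0.28 + 15.9*0.23 + 22.8*0.05 + 323.8*0.02 + 3.3*0.10 = 75.375 m^2.
Room volume: 1036 m³.
RT60 = 0.161 · V / A = 0.161 × 1036 / 75.375 = 2.21 s.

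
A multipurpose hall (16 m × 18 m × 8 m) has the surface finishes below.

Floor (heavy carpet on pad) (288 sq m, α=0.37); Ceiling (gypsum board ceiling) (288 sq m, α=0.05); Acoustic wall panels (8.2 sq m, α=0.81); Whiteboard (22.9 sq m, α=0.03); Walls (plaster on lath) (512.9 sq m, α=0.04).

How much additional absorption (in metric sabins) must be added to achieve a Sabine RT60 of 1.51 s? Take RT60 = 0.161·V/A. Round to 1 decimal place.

96.9 sabins

Summing Sᵢαᵢ: 106.560 + 14.400 + 6.642 + 0.687 + 20.516 → A₁ = 148.805 sabins.
Target A₂ = 0.161·2304/1.51 = 245.658 sabins (V = 2304 m³).
Shortfall: 245.658 − 148.805 = 96.9 sabins.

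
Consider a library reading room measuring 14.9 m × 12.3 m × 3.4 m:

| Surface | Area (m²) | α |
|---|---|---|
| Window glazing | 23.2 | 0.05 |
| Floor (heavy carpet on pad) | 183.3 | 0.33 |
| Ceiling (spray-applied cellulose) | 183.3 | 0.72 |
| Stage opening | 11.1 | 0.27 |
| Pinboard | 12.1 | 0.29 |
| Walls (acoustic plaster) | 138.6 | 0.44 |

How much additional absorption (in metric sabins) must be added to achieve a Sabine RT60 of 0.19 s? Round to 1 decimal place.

A₁ = Σ Sᵢαᵢ = 23.2×0.05 + 183.3×0.33 + 183.3×0.72 + 11.1×0.27 + 12.1×0.29 + 138.6×0.44 = 261.115 sabins.
Target A₂ = 0.161·623.118/0.19 = 528.011 sabins (V = 623.118 m³).
Additional absorption ΔA = 528.011 − 261.115 = 266.9 sabins.

266.9 sabins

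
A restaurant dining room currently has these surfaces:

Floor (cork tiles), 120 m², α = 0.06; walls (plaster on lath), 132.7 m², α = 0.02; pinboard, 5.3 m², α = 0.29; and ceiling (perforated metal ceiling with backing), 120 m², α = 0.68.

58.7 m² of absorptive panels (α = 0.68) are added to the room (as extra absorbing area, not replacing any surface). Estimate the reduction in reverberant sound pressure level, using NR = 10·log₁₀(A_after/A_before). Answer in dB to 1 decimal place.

A_before = Σ Sᵢαᵢ = 120×0.06 + 132.7×0.02 + 5.3×0.29 + 120×0.68 = 92.991 sabins.
Treatment contributes 58.7·0.68 = 39.916 sabins.
New total A_after = 132.907 sabins.
NR = 10·log₁₀(132.907/92.991) = 1.6 dB.

1.6 dB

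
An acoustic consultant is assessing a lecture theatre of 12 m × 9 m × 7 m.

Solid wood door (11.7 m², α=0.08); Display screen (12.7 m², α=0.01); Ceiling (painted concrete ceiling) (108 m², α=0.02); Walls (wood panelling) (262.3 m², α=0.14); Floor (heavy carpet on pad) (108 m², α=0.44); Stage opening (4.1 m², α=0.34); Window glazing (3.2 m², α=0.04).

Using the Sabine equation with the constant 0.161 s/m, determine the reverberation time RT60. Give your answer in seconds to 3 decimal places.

1.368 s

Equivalent absorption area: A = 11.7*0.08 + 12.7*0.01 + 108*0.02 + 262.3*0.14 + 108*0.44 + 4.1*0.34 + 3.2*0.04 = 88.987 m².
Room volume: 756 m³.
T = 0.161 V/A = 0.161·756/88.987 = 1.368 s.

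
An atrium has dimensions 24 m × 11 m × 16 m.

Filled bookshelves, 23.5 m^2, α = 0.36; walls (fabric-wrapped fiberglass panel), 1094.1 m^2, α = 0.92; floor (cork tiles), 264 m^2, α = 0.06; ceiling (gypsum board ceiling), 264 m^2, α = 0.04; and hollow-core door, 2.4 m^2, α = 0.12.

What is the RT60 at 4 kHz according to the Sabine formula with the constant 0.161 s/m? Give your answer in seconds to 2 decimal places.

A = Σ Sᵢαᵢ = 23.5×0.36 + 1094.1×0.92 + 264×0.06 + 264×0.04 + 2.4×0.12 = 1041.720 sabins.
V = 24·11·16 = 4224 m³.
Sabine: RT60 = 0.161 × 4224 / 1041.720 = 0.65 s.

0.65 s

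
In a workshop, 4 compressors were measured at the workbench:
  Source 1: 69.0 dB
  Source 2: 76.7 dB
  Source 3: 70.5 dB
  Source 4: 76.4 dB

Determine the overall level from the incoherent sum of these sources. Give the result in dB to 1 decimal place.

Σ 10^(Lᵢ/10) = 1.096e+08.
Combined level = 10 log₁₀(1.096e+08) = 80.4 dB.

80.4 dB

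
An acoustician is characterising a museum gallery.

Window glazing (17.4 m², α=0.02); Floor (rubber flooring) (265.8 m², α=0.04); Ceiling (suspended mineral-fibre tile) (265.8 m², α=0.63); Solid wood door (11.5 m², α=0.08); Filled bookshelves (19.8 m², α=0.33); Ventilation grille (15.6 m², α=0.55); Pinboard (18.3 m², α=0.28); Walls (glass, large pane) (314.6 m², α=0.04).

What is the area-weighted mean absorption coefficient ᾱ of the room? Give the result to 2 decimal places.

0.23

Total surface area S = 928.8 m².
A = 17.4×0.02 + 265.8×0.04 + 265.8×0.63 + 11.5×0.08 + 19.8×0.33 + 15.6×0.55 + 18.3×0.28 + 314.6×0.04 = 212.176 sabins.
ᾱ = 212.176 / 928.8 = 0.23.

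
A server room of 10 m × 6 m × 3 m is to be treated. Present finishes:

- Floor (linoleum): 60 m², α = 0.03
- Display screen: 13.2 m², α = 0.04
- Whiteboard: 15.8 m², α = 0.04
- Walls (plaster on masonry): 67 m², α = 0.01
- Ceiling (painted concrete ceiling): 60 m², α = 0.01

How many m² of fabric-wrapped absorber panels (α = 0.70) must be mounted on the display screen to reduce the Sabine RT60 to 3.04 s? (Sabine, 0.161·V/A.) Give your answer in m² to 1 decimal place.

8.0

Equivalent absorption area: A₁ = 60*0.03 + 13.2*0.04 + 15.8*0.04 + 67*0.01 + 60*0.01 = 4.230 m².
Required A₂ = 0.161·180/3.04 = 9.533 sabins.
ΔA needed = 9.533 − 4.230 = 5.303 sabins.
Net gain per m²: Δα = 0.70 − 0.04 = 0.66.
Panel area = 5.303 / 0.66 = 8.0 m².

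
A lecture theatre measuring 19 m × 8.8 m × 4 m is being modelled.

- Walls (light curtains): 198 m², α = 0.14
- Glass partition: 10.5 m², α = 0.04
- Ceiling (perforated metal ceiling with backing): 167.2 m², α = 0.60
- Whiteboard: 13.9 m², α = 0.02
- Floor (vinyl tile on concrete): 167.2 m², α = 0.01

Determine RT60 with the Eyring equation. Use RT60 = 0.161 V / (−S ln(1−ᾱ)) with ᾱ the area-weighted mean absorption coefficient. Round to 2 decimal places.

S = Σ Sᵢ = 556.8 m².
Absorption A = 198·0.14 + 10.5·0.04 + 167.2·0.60 + 13.9·0.02 + 167.2·0.01 = 130.410 sabins.
Mean coefficient ᾱ = A/S = 0.2342.
−S·ln(1−ᾱ) = −556.8 × ln(1 − 0.2342) = 148.573.
V = 19 × 8.8 × 4 = 668.8 m³.
RT60 = 0.161 × 668.8 / 148.573 = 0.72 s.

0.72 s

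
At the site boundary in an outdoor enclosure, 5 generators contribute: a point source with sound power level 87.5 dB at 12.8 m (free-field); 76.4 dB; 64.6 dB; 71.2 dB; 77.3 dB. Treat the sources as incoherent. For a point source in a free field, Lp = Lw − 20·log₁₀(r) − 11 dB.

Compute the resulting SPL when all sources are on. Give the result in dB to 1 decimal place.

80.6 dB

Source at 12.8 m: Lp = 87.5 − 20·log₁₀(12.8) − 11 = 54.4 dB.
Converting to relative power and adding: 10^(54.4/10) + 10^(76.4/10) + 10^(64.6/10) + 10^(71.2/10) + 10^(77.3/10) = 1.137e+08.
Combined level = 10 log₁₀(1.137e+08) = 80.6 dB.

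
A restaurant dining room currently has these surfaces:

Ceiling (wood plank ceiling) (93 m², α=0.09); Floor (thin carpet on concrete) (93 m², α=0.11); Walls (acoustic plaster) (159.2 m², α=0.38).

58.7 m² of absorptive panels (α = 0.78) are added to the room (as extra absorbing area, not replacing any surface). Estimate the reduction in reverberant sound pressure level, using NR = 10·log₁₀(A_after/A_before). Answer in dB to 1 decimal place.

2.0 dB

Total absorption A_before = 93·0.09 + 93·0.11 + 159.2·0.38
  = 8.370 + 10.230 + 60.496 = 79.096 m² sabins.
Added absorption = 58.7 × 0.78 = 45.786 sabins.
A_after = 79.096 + 45.786 = 124.882 sabins.
NR = 10·log₁₀(124.882/79.096) = 2.0 dB.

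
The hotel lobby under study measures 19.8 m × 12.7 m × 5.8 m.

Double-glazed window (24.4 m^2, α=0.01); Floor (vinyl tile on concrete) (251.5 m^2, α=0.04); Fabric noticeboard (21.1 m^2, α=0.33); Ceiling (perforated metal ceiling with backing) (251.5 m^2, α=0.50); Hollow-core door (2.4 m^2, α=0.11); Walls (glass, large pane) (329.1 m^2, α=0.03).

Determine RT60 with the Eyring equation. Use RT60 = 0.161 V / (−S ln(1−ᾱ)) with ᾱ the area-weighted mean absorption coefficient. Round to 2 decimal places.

1.40 s

S = Σ Sᵢ = 880.0 m^2.
Σ(Sᵢαᵢ) = 24.4×0.01 + 251.5×0.04 + 21.1×0.33 + 251.5×0.50 + 2.4×0.11 + 329.1×0.03 = 153.154.
ᾱ = 153.154 / 880.0 = 0.1740.
−S·ln(1−ᾱ) = −880.0 × ln(1 − 0.1740) = 168.221.
V = 19.8 × 12.7 × 5.8 = 1458.468 m³.
T = 0.161·V/[−S·ln(1−ᾱ)] = 0.161·1458.468/168.221 = 1.40 s.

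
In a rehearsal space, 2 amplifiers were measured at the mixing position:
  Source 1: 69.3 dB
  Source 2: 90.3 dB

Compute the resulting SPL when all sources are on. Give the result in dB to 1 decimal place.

Sum in the linear (power) domain: Σ 10^(Lᵢ/10) = 10^(69.3/10) + 10^(90.3/10) = 1.08e+09.
Back to dB: 10·log₁₀ Σ = 90.3 dB.

90.3 dB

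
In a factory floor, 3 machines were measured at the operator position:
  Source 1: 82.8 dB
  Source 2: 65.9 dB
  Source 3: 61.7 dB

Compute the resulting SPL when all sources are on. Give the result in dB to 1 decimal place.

Sum in the linear (power) domain: Σ 10^(Lᵢ/10) = 10^(82.8/10) + 10^(65.9/10) + 10^(61.7/10) = 1.959e+08.
L_total = 10·log₁₀(1.959e+08) = 82.9 dB.

82.9 dB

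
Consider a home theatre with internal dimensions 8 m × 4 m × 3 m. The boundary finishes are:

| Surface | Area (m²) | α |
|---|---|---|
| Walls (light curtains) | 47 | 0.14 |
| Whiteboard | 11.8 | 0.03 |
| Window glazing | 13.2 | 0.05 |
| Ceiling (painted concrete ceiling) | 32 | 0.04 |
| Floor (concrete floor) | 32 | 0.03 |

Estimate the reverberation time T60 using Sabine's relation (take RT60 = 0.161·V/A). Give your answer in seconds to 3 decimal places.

1.572 sec

Summing Sᵢαᵢ: 6.580 + 0.354 + 0.660 + 1.280 + 0.960 → A = 9.834 sabins.
Room volume: 96 m³.
Sabine: RT60 = 0.161 × 96 / 9.834 = 1.572 s.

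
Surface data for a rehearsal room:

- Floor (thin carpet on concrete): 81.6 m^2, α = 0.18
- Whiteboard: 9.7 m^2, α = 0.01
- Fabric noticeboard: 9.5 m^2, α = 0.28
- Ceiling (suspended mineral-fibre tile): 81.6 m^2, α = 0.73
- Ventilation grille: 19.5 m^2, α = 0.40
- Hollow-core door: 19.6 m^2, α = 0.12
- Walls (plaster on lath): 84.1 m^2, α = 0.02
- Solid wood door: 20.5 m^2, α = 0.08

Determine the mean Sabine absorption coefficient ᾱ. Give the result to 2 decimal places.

0.28

Total surface area S = 326.1 m^2.
Σ(Sᵢαᵢ) = 81.6·0.18 + 9.7·0.01 + 9.5·0.28 + 81.6·0.73 + 19.5·0.40 + 19.6·0.12 + 84.1·0.02 + 20.5·0.08 = 90.487.
ᾱ = A/S = 0.28.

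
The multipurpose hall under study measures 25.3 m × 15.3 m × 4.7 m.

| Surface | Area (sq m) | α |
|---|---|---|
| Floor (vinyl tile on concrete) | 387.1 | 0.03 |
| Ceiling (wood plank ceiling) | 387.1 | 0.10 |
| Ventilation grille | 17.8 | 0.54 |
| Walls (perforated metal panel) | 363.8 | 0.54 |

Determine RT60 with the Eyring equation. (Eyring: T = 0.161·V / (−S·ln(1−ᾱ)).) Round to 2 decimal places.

Total surface area S = 387.1 + 387.1 + 17.8 + 363.8 = 1155.8 sq m.
Absorption A = 387.1·0.03 + 387.1·0.10 + 17.8·0.54 + 363.8·0.54 = 256.387 sabins.
Mean coefficient ᾱ = A/S = 0.2218.
Eyring denominator: −S ln(1−ᾱ) = 289.842.
V = 25.3 × 15.3 × 4.7 = 1819.323 m³.
T = 0.161·V/[−S·ln(1−ᾱ)] = 0.161·1819.323/289.842 = 1.01 s.

1.01 s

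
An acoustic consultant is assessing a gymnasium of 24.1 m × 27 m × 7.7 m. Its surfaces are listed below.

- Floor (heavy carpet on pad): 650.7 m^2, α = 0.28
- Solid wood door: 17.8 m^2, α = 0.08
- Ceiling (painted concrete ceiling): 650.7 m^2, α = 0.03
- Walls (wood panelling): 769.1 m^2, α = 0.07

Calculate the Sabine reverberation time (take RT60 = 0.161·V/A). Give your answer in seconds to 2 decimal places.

3.14 seconds

A = Σ Sᵢαᵢ = 650.7×0.28 + 17.8×0.08 + 650.7×0.03 + 769.1×0.07 = 256.978 sabins.
Room volume: 5010.39 m³.
RT60 = 0.161 · V / A = 0.161 × 5010.39 / 256.978 = 3.14 s.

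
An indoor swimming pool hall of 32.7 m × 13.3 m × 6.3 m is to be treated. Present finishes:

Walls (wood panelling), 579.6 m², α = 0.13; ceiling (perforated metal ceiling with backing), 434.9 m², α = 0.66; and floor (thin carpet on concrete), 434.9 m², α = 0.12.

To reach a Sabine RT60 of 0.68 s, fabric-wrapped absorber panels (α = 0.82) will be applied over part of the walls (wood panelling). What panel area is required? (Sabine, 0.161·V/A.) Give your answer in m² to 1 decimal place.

339.3

Equivalent absorption area: A₁ = 579.6×0.13 + 434.9×0.66 + 434.9×0.12 = 414.570 m².
Required A₂ = 0.161·2739.933/0.68 = 648.719 sabins.
ΔA needed = 648.719 − 414.570 = 234.149 sabins.
Net gain per m²: Δα = 0.82 − 0.13 = 0.69.
Panel area = 234.149 / 0.69 = 339.3 m².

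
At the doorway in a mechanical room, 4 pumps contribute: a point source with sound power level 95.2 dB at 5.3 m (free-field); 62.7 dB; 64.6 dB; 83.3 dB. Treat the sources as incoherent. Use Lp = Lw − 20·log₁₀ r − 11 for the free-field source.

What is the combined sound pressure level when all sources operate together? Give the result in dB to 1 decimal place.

Source at 5.3 m: Lp = 95.2 − 20·log₁₀(5.3) − 11 = 69.7 dB.
Converting to relative power and adding: 10^(69.7/10) + 10^(62.7/10) + 10^(64.6/10) + 10^(83.3/10) = 2.279e+08.
Back to dB: 10·log₁₀ Σ = 83.6 dB.

83.6 dB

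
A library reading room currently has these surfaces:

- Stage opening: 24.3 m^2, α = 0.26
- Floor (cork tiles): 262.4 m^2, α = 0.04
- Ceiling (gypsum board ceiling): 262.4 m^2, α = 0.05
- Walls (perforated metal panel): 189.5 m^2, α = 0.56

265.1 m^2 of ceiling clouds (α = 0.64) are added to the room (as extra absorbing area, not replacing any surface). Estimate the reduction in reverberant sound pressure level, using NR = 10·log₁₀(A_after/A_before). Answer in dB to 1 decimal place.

Summing Sᵢαᵢ: 6.318 + 10.496 + 13.120 + 106.120 → A_before = 136.054 sabins.
Treatment contributes 265.1·0.64 = 169.664 sabins.
New total A_after = 305.718 sabins.
Reduction = 10 log₁₀(A_after/A_before) = 10 log₁₀(2.2470) = 3.5 dB.

3.5 dB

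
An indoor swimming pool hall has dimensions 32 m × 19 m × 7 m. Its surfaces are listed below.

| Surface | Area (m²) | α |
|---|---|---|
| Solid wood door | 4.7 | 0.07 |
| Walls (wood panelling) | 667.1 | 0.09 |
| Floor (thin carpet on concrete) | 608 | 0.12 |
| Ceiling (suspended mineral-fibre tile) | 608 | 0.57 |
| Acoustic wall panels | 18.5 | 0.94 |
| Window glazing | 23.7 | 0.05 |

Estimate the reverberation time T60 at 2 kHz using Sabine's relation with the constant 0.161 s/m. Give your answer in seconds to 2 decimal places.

Total absorption A = 4.7*0.07 + 667.1*0.09 + 608*0.12 + 608*0.57 + 18.5*0.94 + 23.7*0.05
  = 0.329 + 60.039 + 72.960 + 346.560 + 17.390 + 1.185 = 498.463 m² sabins.
Volume V = 32 × 19 × 7 = 4256 m³.
T = 0.161 V/A = 0.161·4256/498.463 = 1.37 s.

1.37 seconds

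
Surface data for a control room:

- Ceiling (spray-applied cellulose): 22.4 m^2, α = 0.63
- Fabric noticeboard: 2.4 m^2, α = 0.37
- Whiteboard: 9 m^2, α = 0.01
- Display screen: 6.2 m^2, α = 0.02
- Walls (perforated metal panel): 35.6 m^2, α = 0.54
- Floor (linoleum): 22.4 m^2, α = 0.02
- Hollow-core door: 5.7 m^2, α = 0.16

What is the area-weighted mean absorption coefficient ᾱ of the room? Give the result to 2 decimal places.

0.35

Total surface area S = 103.7 m^2.
A = 22.4·0.63 + 2.4·0.37 + 9·0.01 + 6.2·0.02 + 35.6·0.54 + 22.4·0.02 + 5.7·0.16 = 35.798 sabins.
ᾱ = 35.798 / 103.7 = 0.35.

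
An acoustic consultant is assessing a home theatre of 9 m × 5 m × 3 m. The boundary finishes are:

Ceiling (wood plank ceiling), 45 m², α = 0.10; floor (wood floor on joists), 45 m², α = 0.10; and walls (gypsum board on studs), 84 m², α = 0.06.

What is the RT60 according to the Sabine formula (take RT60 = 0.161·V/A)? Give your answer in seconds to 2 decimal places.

1.55 s

Equivalent absorption area: A = 45×0.10 + 45×0.10 + 84×0.06 = 14.040 m².
V = 9·5·3 = 135 m³.
T = 0.161 V/A = 0.161·135/14.040 = 1.55 s.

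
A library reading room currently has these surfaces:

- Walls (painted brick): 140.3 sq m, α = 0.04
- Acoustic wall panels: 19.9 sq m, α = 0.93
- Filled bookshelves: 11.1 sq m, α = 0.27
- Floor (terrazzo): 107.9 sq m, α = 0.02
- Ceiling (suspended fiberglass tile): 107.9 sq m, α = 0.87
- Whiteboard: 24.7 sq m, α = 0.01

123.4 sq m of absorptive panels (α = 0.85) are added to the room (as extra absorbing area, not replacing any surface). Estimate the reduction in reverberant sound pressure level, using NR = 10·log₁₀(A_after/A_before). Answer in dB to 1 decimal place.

2.7 dB

A_before = Σ Sᵢαᵢ = 140.3·0.04 + 19.9·0.93 + 11.1·0.27 + 107.9·0.02 + 107.9·0.87 + 24.7·0.01 = 123.394 sabins.
Added absorption = 123.4 × 0.85 = 104.890 sabins.
A_after = 123.394 + 104.890 = 228.284 sabins.
NR = 10·log₁₀(228.284/123.394) = 2.7 dB.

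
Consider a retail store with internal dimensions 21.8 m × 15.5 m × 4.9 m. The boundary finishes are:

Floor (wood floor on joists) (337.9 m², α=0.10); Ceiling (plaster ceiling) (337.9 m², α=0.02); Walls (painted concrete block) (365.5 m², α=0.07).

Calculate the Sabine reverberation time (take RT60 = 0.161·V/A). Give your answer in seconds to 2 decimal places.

4.03 s

Equivalent absorption area: A = 337.9·0.10 + 337.9·0.02 + 365.5·0.07 = 66.133 m².
Room volume: 1655.71 m³.
Sabine: RT60 = 0.161 × 1655.71 / 66.133 = 4.03 s.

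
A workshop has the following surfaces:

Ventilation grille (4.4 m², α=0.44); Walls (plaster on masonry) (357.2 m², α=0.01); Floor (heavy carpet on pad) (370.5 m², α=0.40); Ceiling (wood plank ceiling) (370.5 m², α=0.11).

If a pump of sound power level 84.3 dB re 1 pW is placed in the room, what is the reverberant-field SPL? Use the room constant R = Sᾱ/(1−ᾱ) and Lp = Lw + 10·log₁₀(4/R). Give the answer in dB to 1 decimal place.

Σ(Sᵢαᵢ) = 4.4×0.44 + 357.2×0.01 + 370.5×0.40 + 370.5×0.11 = 194.463; total area S = 1102.6 m².
ᾱ = 0.1764, so room constant R = A/(1−ᾱ) = 236.113 m².
Lp = Lw + 10 log₁₀(4/R) = 84.3 -17.71 = 66.6 dB.

66.6 dB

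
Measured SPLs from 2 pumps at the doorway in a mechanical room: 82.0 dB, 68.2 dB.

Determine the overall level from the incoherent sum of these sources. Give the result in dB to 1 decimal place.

82.2 dB

Converting to relative power and adding: 10^(82.0/10) + 10^(68.2/10) = 1.651e+08.
Back to dB: 10·log₁₀ Σ = 82.2 dB.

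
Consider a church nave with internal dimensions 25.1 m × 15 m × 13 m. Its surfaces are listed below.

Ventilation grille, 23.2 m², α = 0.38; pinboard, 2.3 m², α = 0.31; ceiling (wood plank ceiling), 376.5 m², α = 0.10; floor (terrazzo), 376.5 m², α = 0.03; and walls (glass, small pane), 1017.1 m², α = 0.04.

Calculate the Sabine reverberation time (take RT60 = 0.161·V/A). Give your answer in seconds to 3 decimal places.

7.947 s

Summing Sᵢαᵢ: 8.816 + 0.713 + 37.650 + 11.295 + 40.684 → A = 99.158 sabins.
Room volume: 4894.5 m³.
RT60 = 0.161 · V / A = 0.161 × 4894.5 / 99.158 = 7.947 s.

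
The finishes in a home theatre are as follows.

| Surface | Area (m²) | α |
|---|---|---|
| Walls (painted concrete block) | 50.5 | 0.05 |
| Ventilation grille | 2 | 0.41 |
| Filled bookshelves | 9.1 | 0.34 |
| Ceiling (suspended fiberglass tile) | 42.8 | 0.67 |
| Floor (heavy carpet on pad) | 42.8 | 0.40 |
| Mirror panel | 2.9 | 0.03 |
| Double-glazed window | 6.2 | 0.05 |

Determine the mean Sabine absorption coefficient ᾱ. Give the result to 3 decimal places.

S = Σ Sᵢ = 50.5 + 2 + 9.1 + 42.8 + 42.8 + 2.9 + 6.2 = 156.3 m².
Weighted sum Σ Sα = 52.632.
ᾱ = 52.632 / 156.3 = 0.337.

0.337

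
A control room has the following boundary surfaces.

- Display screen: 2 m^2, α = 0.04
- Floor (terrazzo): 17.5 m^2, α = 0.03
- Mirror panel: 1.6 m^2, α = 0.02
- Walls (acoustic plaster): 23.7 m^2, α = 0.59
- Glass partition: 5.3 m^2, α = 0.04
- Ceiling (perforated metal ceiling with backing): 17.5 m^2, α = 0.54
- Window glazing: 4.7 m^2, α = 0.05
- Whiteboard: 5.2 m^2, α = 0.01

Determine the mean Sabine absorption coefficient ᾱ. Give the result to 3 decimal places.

0.317

S = Σ Sᵢ = 2 + 17.5 + 1.6 + 23.7 + 5.3 + 17.5 + 4.7 + 5.2 = 77.5 m^2.
Weighted sum Σ Sα = 24.569.
ᾱ = 24.569 / 77.5 = 0.317.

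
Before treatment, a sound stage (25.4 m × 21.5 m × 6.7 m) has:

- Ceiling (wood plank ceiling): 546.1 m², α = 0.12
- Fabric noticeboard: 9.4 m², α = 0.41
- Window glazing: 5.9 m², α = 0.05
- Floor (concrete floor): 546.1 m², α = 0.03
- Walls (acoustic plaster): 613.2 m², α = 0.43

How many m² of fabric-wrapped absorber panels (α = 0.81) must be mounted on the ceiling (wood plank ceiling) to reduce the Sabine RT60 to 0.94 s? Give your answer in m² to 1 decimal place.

401.4

Summing Sᵢαᵢ: 65.532 + 3.854 + 0.295 + 16.383 + 263.676 → A₁ = 349.740 sabins.
Required A₂ = 0.161·3658.87/0.94 = 626.679 sabins.
ΔA needed = 626.679 − 349.740 = 276.939 sabins.
Net gain per m²: Δα = 0.81 − 0.12 = 0.69.
Panel area = 276.939 / 0.69 = 401.4 m².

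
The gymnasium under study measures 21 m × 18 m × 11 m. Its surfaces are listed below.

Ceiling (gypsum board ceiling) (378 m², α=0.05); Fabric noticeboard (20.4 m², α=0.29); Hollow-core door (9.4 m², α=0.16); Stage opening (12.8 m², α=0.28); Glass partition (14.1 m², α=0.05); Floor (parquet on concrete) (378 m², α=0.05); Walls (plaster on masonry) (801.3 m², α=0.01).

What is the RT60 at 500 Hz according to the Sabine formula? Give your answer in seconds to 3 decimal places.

11.638 s

Equivalent absorption area: A = 378×0.05 + 20.4×0.29 + 9.4×0.16 + 12.8×0.28 + 14.1×0.05 + 378×0.05 + 801.3×0.01 = 57.522 m².
Volume V = 21 × 18 × 11 = 4158 m³.
Sabine: RT60 = 0.161 × 4158 / 57.522 = 11.638 s.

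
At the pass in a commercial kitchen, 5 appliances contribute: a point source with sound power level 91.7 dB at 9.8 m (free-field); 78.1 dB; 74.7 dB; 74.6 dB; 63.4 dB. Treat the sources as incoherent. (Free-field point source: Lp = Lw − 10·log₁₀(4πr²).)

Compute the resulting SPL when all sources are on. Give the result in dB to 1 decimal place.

81.0 dB

Source at 9.8 m: Lp = 91.7 − 10·log₁₀(4π·9.8²) = 91.7 − 10·log₁₀(1206.874) = 60.9 dB.
Σ 10^(Lᵢ/10) = 1.263e+08.
Back to dB: 10·log₁₀ Σ = 81.0 dB.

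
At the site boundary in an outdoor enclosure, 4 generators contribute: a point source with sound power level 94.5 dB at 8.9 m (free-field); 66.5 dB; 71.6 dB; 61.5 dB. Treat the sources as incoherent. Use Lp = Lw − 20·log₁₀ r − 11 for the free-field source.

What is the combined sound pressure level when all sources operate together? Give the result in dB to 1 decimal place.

73.6 dB

Source at 8.9 m: Lp = 94.5 − 20·log₁₀(8.9) − 11 = 64.5 dB.
Converting to relative power and adding: 10^(64.5/10) + 10^(66.5/10) + 10^(71.6/10) + 10^(61.5/10) = 2.315e+07.
Combined level = 10 log₁₀(2.315e+07) = 73.6 dB.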